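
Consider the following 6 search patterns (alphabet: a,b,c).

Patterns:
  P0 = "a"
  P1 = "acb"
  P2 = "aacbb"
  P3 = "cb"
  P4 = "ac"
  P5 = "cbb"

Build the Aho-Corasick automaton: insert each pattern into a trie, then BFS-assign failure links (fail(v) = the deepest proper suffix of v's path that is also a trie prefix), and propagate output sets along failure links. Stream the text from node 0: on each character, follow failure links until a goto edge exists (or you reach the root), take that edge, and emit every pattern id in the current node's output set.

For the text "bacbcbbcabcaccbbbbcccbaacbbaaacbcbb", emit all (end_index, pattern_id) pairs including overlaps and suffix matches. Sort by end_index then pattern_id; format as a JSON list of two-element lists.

Build:
Trie (insert patterns):
  0='ε' goto a→1 c→8
  1='a' goto a→4 c→2  [P0 ends]
  2='ac' goto b→3  [P4 ends]
  3='acb' goto ·  [P1 ends]
  4='aa' goto c→5
  5='aac' goto b→6
  6='aacb' goto b→7
  7='aacbb' goto ·  [P2 ends]
  8='c' goto b→9
  9='cb' goto b→10  [P3 ends]
  10='cbb' goto ·  [P5 ends]

BFS fail/out derivation:
  fail(1) 'a': from fail(0)=0 chase 'a': 0 ⇒ 0;  out={0}∪out(0)={0}
  fail(8) 'c': from fail(0)=0 chase 'c': 0 ⇒ 0;  out=∅∪out(0)=∅
  fail(2) 'ac': from fail(1)=0 chase 'c': 0 ⇒ 8;  out={4}∪out(8)={4}
  fail(4) 'aa': from fail(1)=0 chase 'a': 0 ⇒ 1;  out=∅∪out(1)={0}
  fail(9) 'cb': from fail(8)=0 chase 'b': 0 ⇒ 0;  out={3}∪out(0)={3}
  fail(3) 'acb': from fail(2)=8 chase 'b': 8 ⇒ 9;  out={1}∪out(9)={1,3}
  fail(5) 'aac': from fail(4)=1 chase 'c': 1 ⇒ 2;  out=∅∪out(2)={4}
  fail(10) 'cbb': from fail(9)=0 chase 'b': 0 ⇒ 0;  out={5}∪out(0)={5}
  fail(6) 'aacb': from fail(5)=2 chase 'b': 2 ⇒ 3;  out=∅∪out(3)={1,3}
  fail(7) 'aacbb': from fail(6)=3 chase 'b': 3→9 ⇒ 10;  out={2}∪out(10)={2,5}

Run:
i=0 'b': node 0→0
i=1 'a': node 0→1  → match P0@[1:1]
i=2 'c': node 1→2  → match P4@[1:2]
i=3 'b': node 2→3  → match P1@[1:3],P3@[2:3]
i=4 'c': node 3→8 (fail-walked)
i=5 'b': node 8→9  → match P3@[4:5]
i=6 'b': node 9→10  → match P5@[4:6]
i=7 'c': node 10→8 (fail-walked)
i=8 'a': node 8→1 (fail-walked)  → match P0@[8:8]
i=9 'b': node 1→0 (fail-walked)
i=10 'c': node 0→8
i=11 'a': node 8→1 (fail-walked)  → match P0@[11:11]
i=12 'c': node 1→2  → match P4@[11:12]
i=13 'c': node 2→8 (fail-walked)
i=14 'b': node 8→9  → match P3@[13:14]
i=15 'b': node 9→10  → match P5@[13:15]
i=16 'b': node 10→0 (fail-walked)
i=17 'b': node 0→0
i=18 'c': node 0→8
i=19 'c': node 8→8 (fail-walked)
i=20 'c': node 8→8 (fail-walked)
i=21 'b': node 8→9  → match P3@[20:21]
i=22 'a': node 9→1 (fail-walked)  → match P0@[22:22]
i=23 'a': node 1→4  → match P0@[23:23]
i=24 'c': node 4→5  → match P4@[23:24]
i=25 'b': node 5→6  → match P1@[23:25],P3@[24:25]
i=26 'b': node 6→7  → match P2@[22:26],P5@[24:26]
i=27 'a': node 7→1 (fail-walked)  → match P0@[27:27]
i=28 'a': node 1→4  → match P0@[28:28]
i=29 'a': node 4→4 (fail-walked)  → match P0@[29:29]
i=30 'c': node 4→5  → match P4@[29:30]
i=31 'b': node 5→6  → match P1@[29:31],P3@[30:31]
i=32 'c': node 6→8 (fail-walked)
i=33 'b': node 8→9  → match P3@[32:33]
i=34 'b': node 9→10  → match P5@[32:34]

All matches (sorted): [[1,0],[2,4],[3,1],[3,3],[5,3],[6,5],[8,0],[11,0],[12,4],[14,3],[15,5],[21,3],[22,0],[23,0],[24,4],[25,1],[25,3],[26,2],[26,5],[27,0],[28,0],[29,0],[30,4],[31,1],[31,3],[33,3],[34,5]]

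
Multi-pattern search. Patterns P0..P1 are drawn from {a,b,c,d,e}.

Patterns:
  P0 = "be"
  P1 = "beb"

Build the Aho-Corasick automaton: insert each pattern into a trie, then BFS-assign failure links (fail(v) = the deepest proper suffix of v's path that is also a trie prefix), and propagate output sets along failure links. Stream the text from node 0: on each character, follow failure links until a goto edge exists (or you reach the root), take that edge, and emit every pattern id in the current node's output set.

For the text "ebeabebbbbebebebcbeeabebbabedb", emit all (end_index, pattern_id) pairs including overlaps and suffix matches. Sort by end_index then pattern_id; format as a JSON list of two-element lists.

Construct AC machine:
Trie nodes:
  0='ε' goto b→1
  1='b' goto e→2
  2='be' goto b→3  [P0 ends]
  3='beb' goto ·  [P1 ends]

Failure links (BFS by depth):
  fail(1) 'b': from fail(0)=0 chase 'b': 0 ⇒ 0;  out=∅∪out(0)=∅
  fail(2) 'be': from fail(1)=0 chase 'e': 0 ⇒ 0;  out={0}∪out(0)={0}
  fail(3) 'beb': from fail(2)=0 chase 'b': 0 ⇒ 1;  out={1}∪out(1)={1}

Scan:
[0] read 'e'  n0⇒n0
[1] read 'b'  n0⇒n1
[2] read 'e'  n1⇒n2  → match P0@[1:2]
[3] read 'a'  n2⇒n0 ·f
[4] read 'b'  n0⇒n1
[5] read 'e'  n1⇒n2  → match P0@[4:5]
[6] read 'b'  n2⇒n3  → match P1@[4:6]
[7] read 'b'  n3⇒n1 ·f
[8] read 'b'  n1⇒n1 ·f
[9] read 'b'  n1⇒n1 ·f
[10] read 'e'  n1⇒n2  → match P0@[9:10]
[11] read 'b'  n2⇒n3  → match P1@[9:11]
[12] read 'e'  n3⇒n2 ·f  → match P0@[11:12]
[13] read 'b'  n2⇒n3  → match P1@[11:13]
[14] read 'e'  n3⇒n2 ·f  → match P0@[13:14]
[15] read 'b'  n2⇒n3  → match P1@[13:15]
[16] read 'c'  n3⇒n0 ·f
[17] read 'b'  n0⇒n1
[18] read 'e'  n1⇒n2  → match P0@[17:18]
[19] read 'e'  n2⇒n0 ·f
[20] read 'a'  n0⇒n0
[21] read 'b'  n0⇒n1
[22] read 'e'  n1⇒n2  → match P0@[21:22]
[23] read 'b'  n2⇒n3  → match P1@[21:23]
[24] read 'b'  n3⇒n1 ·f
[25] read 'a'  n1⇒n0 ·f
[26] read 'b'  n0⇒n1
[27] read 'e'  n1⇒n2  → match P0@[26:27]
[28] read 'd'  n2⇒n0 ·f
[29] read 'b'  n0⇒n1

Result: [[2,0],[5,0],[6,1],[10,0],[11,1],[12,0],[13,1],[14,0],[15,1],[18,0],[22,0],[23,1],[27,0]]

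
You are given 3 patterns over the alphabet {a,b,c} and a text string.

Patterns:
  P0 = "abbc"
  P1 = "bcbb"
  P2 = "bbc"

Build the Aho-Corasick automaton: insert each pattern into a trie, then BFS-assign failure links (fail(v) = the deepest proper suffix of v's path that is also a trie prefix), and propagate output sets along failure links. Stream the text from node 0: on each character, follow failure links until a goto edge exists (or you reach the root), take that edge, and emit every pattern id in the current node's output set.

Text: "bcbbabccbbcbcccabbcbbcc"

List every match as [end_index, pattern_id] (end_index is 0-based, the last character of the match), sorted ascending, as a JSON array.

Build:
Trie nodes:
  0='ε' goto a→1 b→5
  1='a' goto b→2
  2='ab' goto b→3
  3='abb' goto c→4
  4='abbc' goto ·  [P0 ends]
  5='b' goto b→9 c→6
  6='bc' goto b→7
  7='bcb' goto b→8
  8='bcbb' goto ·  [P1 ends]
  9='bb' goto c→10
  10='bbc' goto ·  [P2 ends]

BFS fail/out derivation:
  n1('a'): parent n0 fail=0; on 'a' 0 → fail=0;  out ∅∪∅=∅
  n5('b'): parent n0 fail=0; on 'b' 0 → fail=0;  out ∅∪∅=∅
  n2('ab'): parent n1 fail=0; on 'b' 0 → fail=5;  out ∅∪∅=∅
  n6('bc'): parent n5 fail=0; on 'c' 0 → fail=0;  out ∅∪∅=∅
  n9('bb'): parent n5 fail=0; on 'b' 0 → fail=5;  out ∅∪∅=∅
  n3('abb'): parent n2 fail=5; on 'b' 5 → fail=9;  out ∅∪∅=∅
  n7('bcb'): parent n6 fail=0; on 'b' 0 → fail=5;  out ∅∪∅=∅
  n10('bbc'): parent n9 fail=5; on 'c' 5 → fail=6;  out {2}∪∅={2}
  n4('abbc'): parent n3 fail=9; on 'c' 9 → fail=10;  out {0}∪{2}={0,2}
  n8('bcbb'): parent n7 fail=5; on 'b' 5 → fail=9;  out {1}∪∅={1}

Scan:
pos 0 'b': at 5
pos 1 'c': at 6
pos 2 'b': at 7
pos 3 'b': at 8  emit P1@[0:3]
pos 4 'a': at 1 (fail-walked)
pos 5 'b': at 2
pos 6 'c': at 6 (fail-walked)
pos 7 'c': at 0 (fail-walked)
pos 8 'b': at 5
pos 9 'b': at 9
pos 10 'c': at 10  emit P2@[8:10]
pos 11 'b': at 7 (fail-walked)
pos 12 'c': at 6 (fail-walked)
pos 13 'c': at 0 (fail-walked)
pos 14 'c': at 0
pos 15 'a': at 1
pos 16 'b': at 2
pos 17 'b': at 3
pos 18 'c': at 4  emit P0@[15:18],P2@[16:18]
pos 19 'b': at 7 (fail-walked)
pos 20 'b': at 8  emit P1@[17:20]
pos 21 'c': at 10 (fail-walked)  emit P2@[19:21]
pos 22 'c': at 0 (fail-walked)

Result: [[3,1],[10,2],[18,0],[18,2],[20,1],[21,2]]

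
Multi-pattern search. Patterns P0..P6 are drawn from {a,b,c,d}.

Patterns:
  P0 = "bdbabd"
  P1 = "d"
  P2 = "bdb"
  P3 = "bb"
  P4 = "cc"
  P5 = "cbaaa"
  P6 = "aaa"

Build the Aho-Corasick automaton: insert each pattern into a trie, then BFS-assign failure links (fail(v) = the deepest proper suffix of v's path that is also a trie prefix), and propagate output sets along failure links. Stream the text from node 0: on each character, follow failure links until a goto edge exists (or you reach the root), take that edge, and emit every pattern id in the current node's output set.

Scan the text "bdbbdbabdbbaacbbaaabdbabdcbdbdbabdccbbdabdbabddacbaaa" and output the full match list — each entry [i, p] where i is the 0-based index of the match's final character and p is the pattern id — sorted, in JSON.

Build automaton:
Trie nodes:
  n0 'ε': a→15 b→1 c→9 d→7
  n1 'b': b→8 d→2
  n2 'bd': b→3
  n3 'bdb': a→4  [P2 ends]
  n4 'bdba': b→5
  n5 'bdbab': d→6
  n6 'bdbabd': ·  [P0 ends]
  n7 'd': ·  [P1 ends]
  n8 'bb': ·  [P3 ends]
  n9 'c': b→11 c→10
  n10 'cc': ·  [P4 ends]
  n11 'cb': a→12
  n12 'cba': a→13
  n13 'cbaa': a→14
  n14 'cbaaa': ·  [P5 ends]
  n15 'a': a→16
  n16 'aa': a→17
  n17 'aaa': ·  [P6 ends]

BFS fail/out derivation:
  fail(1) 'b': from fail(0)=0 chase 'b': 0 ⇒ 0;  out=∅∪out(0)=∅
  fail(7) 'd': from fail(0)=0 chase 'd': 0 ⇒ 0;  out={1}∪out(0)={1}
  fail(9) 'c': from fail(0)=0 chase 'c': 0 ⇒ 0;  out=∅∪out(0)=∅
  fail(15) 'a': from fail(0)=0 chase 'a': 0 ⇒ 0;  out=∅∪out(0)=∅
  fail(2) 'bd': from fail(1)=0 chase 'd': 0 ⇒ 7;  out=∅∪out(7)={1}
  fail(8) 'bb': from fail(1)=0 chase 'b': 0 ⇒ 1;  out={3}∪out(1)={3}
  fail(10) 'cc': from fail(9)=0 chase 'c': 0 ⇒ 9;  out={4}∪out(9)={4}
  fail(11) 'cb': from fail(9)=0 chase 'b': 0 ⇒ 1;  out=∅∪out(1)=∅
  fail(16) 'aa': from fail(15)=0 chase 'a': 0 ⇒ 15;  out=∅∪out(15)=∅
  fail(3) 'bdb': from fail(2)=7 chase 'b': 7→0 ⇒ 1;  out={2}∪out(1)={2}
  fail(12) 'cba': from fail(11)=1 chase 'a': 1→0 ⇒ 15;  out=∅∪out(15)=∅
  fail(17) 'aaa': from fail(16)=15 chase 'a': 15 ⇒ 16;  out={6}∪out(16)={6}
  fail(4) 'bdba': from fail(3)=1 chase 'a': 1→0 ⇒ 15;  out=∅∪out(15)=∅
  fail(13) 'cbaa': from fail(12)=15 chase 'a': 15 ⇒ 16;  out=∅∪out(16)=∅
  fail(5) 'bdbab': from fail(4)=15 chase 'b': 15→0 ⇒ 1;  out=∅∪out(1)=∅
  fail(14) 'cbaaa': from fail(13)=16 chase 'a': 16 ⇒ 17;  out={5}∪out(17)={5,6}
  fail(6) 'bdbabd': from fail(5)=1 chase 'd': 1 ⇒ 2;  out={0}∪out(2)={0,1}

Text stream:
[0] read 'b'  n0⇒n1
[1] read 'd'  n1⇒n2  emit P1@[1:1]
[2] read 'b'  n2⇒n3  emit P2@[0:2]
[3] read 'b'  n3⇒n8 (via fail)  emit P3@[2:3]
[4] read 'd'  n8⇒n2 (via fail)  emit P1@[4:4]
[5] read 'b'  n2⇒n3  emit P2@[3:5]
[6] read 'a'  n3⇒n4
[7] read 'b'  n4⇒n5
[8] read 'd'  n5⇒n6  emit P0@[3:8],P1@[8:8]
[9] read 'b'  n6⇒n3 (via fail)  emit P2@[7:9]
[10] read 'b'  n3⇒n8 (via fail)  emit P3@[9:10]
[11] read 'a'  n8⇒n15 (via fail)
[12] read 'a'  n15⇒n16
[13] read 'c'  n16⇒n9 (via fail)
[14] read 'b'  n9⇒n11
[15] read 'b'  n11⇒n8 (via fail)  emit P3@[14:15]
[16] read 'a'  n8⇒n15 (via fail)
[17] read 'a'  n15⇒n16
[18] read 'a'  n16⇒n17  emit P6@[16:18]
[19] read 'b'  n17⇒n1 (via fail)
[20] read 'd'  n1⇒n2  emit P1@[20:20]
[21] read 'b'  n2⇒n3  emit P2@[19:21]
[22] read 'a'  n3⇒n4
[23] read 'b'  n4⇒n5
[24] read 'd'  n5⇒n6  emit P0@[19:24],P1@[24:24]
[25] read 'c'  n6⇒n9 (via fail)
[26] read 'b'  n9⇒n11
[27] read 'd'  n11⇒n2 (via fail)  emit P1@[27:27]
[28] read 'b'  n2⇒n3  emit P2@[26:28]
[29] read 'd'  n3⇒n2 (via fail)  emit P1@[29:29]
[30] read 'b'  n2⇒n3  emit P2@[28:30]
[31] read 'a'  n3⇒n4
[32] read 'b'  n4⇒n5
[33] read 'd'  n5⇒n6  emit P0@[28:33],P1@[33:33]
[34] read 'c'  n6⇒n9 (via fail)
[35] read 'c'  n9⇒n10  emit P4@[34:35]
[36] read 'b'  n10⇒n11 (via fail)
[37] read 'b'  n11⇒n8 (via fail)  emit P3@[36:37]
[38] read 'd'  n8⇒n2 (via fail)  emit P1@[38:38]
[39] read 'a'  n2⇒n15 (via fail)
[40] read 'b'  n15⇒n1 (via fail)
[41] read 'd'  n1⇒n2  emit P1@[41:41]
[42] read 'b'  n2⇒n3  emit P2@[40:42]
[43] read 'a'  n3⇒n4
[44] read 'b'  n4⇒n5
[45] read 'd'  n5⇒n6  emit P0@[40:45],P1@[45:45]
[46] read 'd'  n6⇒n7 (via fail)  emit P1@[46:46]
[47] read 'a'  n7⇒n15 (via fail)
[48] read 'c'  n15⇒n9 (via fail)
[49] read 'b'  n9⇒n11
[50] read 'a'  n11⇒n12
[51] read 'a'  n12⇒n13
[52] read 'a'  n13⇒n14  emit P5@[48:52],P6@[50:52]

Result: [[1,1],[2,2],[3,3],[4,1],[5,2],[8,0],[8,1],[9,2],[10,3],[15,3],[18,6],[20,1],[21,2],[24,0],[24,1],[27,1],[28,2],[29,1],[30,2],[33,0],[33,1],[35,4],[37,3],[38,1],[41,1],[42,2],[45,0],[45,1],[46,1],[52,5],[52,6]]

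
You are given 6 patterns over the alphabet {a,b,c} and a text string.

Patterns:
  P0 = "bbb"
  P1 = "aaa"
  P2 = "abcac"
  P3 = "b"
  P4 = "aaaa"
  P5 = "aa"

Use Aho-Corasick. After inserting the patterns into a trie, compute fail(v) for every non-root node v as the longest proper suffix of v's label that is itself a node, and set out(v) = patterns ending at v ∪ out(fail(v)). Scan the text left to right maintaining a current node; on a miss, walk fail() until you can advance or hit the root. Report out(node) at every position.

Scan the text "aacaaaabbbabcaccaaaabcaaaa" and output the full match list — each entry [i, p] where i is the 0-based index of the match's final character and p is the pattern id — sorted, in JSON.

Build:
Trie (insert patterns):
  n0 'ε': a→4 b→1
  n1 'b': b→2  ←P3
  n2 'bb': b→3
  n3 'bbb': ·  ←P0
  n4 'a': a→5 b→7
  n5 'aa': a→6  ←P5
  n6 'aaa': a→11  ←P1
  n7 'ab': c→8
  n8 'abc': a→9
  n9 'abca': c→10
  n10 'abcac': ·  ←P2
  n11 'aaaa': ·  ←P4

Failure links (BFS by depth):
  fail(1) 'b': from fail(0)=0 chase 'b': 0 ⇒ 0;  out={3}∪out(0)={3}
  fail(4) 'a': from fail(0)=0 chase 'a': 0 ⇒ 0;  out=∅∪out(0)=∅
  fail(2) 'bb': from fail(1)=0 chase 'b': 0 ⇒ 1;  out=∅∪out(1)={3}
  fail(5) 'aa': from fail(4)=0 chase 'a': 0 ⇒ 4;  out={5}∪out(4)={5}
  fail(7) 'ab': from fail(4)=0 chase 'b': 0 ⇒ 1;  out=∅∪out(1)={3}
  fail(3) 'bbb': from fail(2)=1 chase 'b': 1 ⇒ 2;  out={0}∪out(2)={0,3}
  fail(6) 'aaa': from fail(5)=4 chase 'a': 4 ⇒ 5;  out={1}∪out(5)={1,5}
  fail(8) 'abc': from fail(7)=1 chase 'c': 1→0 ⇒ 0;  out=∅∪out(0)=∅
  fail(9) 'abca': from fail(8)=0 chase 'a': 0 ⇒ 4;  out=∅∪out(4)=∅
  fail(11) 'aaaa': from fail(6)=5 chase 'a': 5 ⇒ 6;  out={4}∪out(6)={1,4,5}
  fail(10) 'abcac': from fail(9)=4 chase 'c': 4→0 ⇒ 0;  out={2}∪out(0)={2}

Scan:
i=0 'a': node 0→4
i=1 'a': node 4→5  emit P5@[0:1]
i=2 'c': node 5→0 (fail-walked)
i=3 'a': node 0→4
i=4 'a': node 4→5  emit P5@[3:4]
i=5 'a': node 5→6  emit P1@[3:5],P5@[4:5]
i=6 'a': node 6→11  emit P1@[4:6],P4@[3:6],P5@[5:6]
i=7 'b': node 11→7 (fail-walked)  emit P3@[7:7]
i=8 'b': node 7→2 (fail-walked)  emit P3@[8:8]
i=9 'b': node 2→3  emit P0@[7:9],P3@[9:9]
i=10 'a': node 3→4 (fail-walked)
i=11 'b': node 4→7  emit P3@[11:11]
i=12 'c': node 7→8
i=13 'a': node 8→9
i=14 'c': node 9→10  emit P2@[10:14]
i=15 'c': node 10→0 (fail-walked)
i=16 'a': node 0→4
i=17 'a': node 4→5  emit P5@[16:17]
i=18 'a': node 5→6  emit P1@[16:18],P5@[17:18]
i=19 'a': node 6→11  emit P1@[17:19],P4@[16:19],P5@[18:19]
i=20 'b': node 11→7 (fail-walked)  emit P3@[20:20]
i=21 'c': node 7→8
i=22 'a': node 8→9
i=23 'a': node 9→5 (fail-walked)  emit P5@[22:23]
i=24 'a': node 5→6  emit P1@[22:24],P5@[23:24]
i=25 'a': node 6→11  emit P1@[23:25],P4@[22:25],P5@[24:25]

Result: [[1,5],[4,5],[5,1],[5,5],[6,1],[6,4],[6,5],[7,3],[8,3],[9,0],[9,3],[11,3],[14,2],[17,5],[18,1],[18,5],[19,1],[19,4],[19,5],[20,3],[23,5],[24,1],[24,5],[25,1],[25,4],[25,5]]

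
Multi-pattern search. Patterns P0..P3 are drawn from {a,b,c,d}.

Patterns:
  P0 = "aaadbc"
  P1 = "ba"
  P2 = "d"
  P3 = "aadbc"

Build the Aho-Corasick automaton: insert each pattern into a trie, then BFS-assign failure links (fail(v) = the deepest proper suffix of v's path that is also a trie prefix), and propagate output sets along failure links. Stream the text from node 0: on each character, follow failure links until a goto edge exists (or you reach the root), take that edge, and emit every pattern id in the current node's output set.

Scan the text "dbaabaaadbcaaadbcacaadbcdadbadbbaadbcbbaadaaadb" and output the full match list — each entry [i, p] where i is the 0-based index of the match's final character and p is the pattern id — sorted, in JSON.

Build:
Trie nodes:
  n0 'ε': a→1 b→7 d→9
  n1 'a': a→2
  n2 'aa': a→3 d→10
  n3 'aaa': d→4
  n4 'aaad': b→5
  n5 'aaadb': c→6
  n6 'aaadbc': ·  ←P0
  n7 'b': a→8
  n8 'ba': ·  ←P1
  n9 'd': ·  ←P2
  n10 'aad': b→11
  n11 'aadb': c→12
  n12 'aadbc': ·  ←P3

BFS fail/out derivation:
  fail(1) 'a': from fail(0)=0 chase 'a': 0 ⇒ 0;  out=∅∪out(0)=∅
  fail(7) 'b': from fail(0)=0 chase 'b': 0 ⇒ 0;  out=∅∪out(0)=∅
  fail(9) 'd': from fail(0)=0 chase 'd': 0 ⇒ 0;  out={2}∪out(0)={2}
  fail(2) 'aa': from fail(1)=0 chase 'a': 0 ⇒ 1;  out=∅∪out(1)=∅
  fail(8) 'ba': from fail(7)=0 chase 'a': 0 ⇒ 1;  out={1}∪out(1)={1}
  fail(3) 'aaa': from fail(2)=1 chase 'a': 1 ⇒ 2;  out=∅∪out(2)=∅
  fail(10) 'aad': from fail(2)=1 chase 'd': 1→0 ⇒ 9;  out=∅∪out(9)={2}
  fail(4) 'aaad': from fail(3)=2 chase 'd': 2 ⇒ 10;  out=∅∪out(10)={2}
  fail(11) 'aadb': from fail(10)=9 chase 'b': 9→0 ⇒ 7;  out=∅∪out(7)=∅
  fail(5) 'aaadb': from fail(4)=10 chase 'b': 10 ⇒ 11;  out=∅∪out(11)=∅
  fail(12) 'aadbc': from fail(11)=7 chase 'c': 7→0 ⇒ 0;  out={3}∪out(0)={3}
  fail(6) 'aaadbc': from fail(5)=11 chase 'c': 11 ⇒ 12;  out={0}∪out(12)={0,3}

Run:
pos 0 'd': at 9  ** P2@[0:0]
pos 1 'b': at 7 (fail-walked)
pos 2 'a': at 8  ** P1@[1:2]
pos 3 'a': at 2 (fail-walked)
pos 4 'b': at 7 (fail-walked)
pos 5 'a': at 8  ** P1@[4:5]
pos 6 'a': at 2 (fail-walked)
pos 7 'a': at 3
pos 8 'd': at 4  ** P2@[8:8]
pos 9 'b': at 5
pos 10 'c': at 6  ** P0@[5:10],P3@[6:10]
pos 11 'a': at 1 (fail-walked)
pos 12 'a': at 2
pos 13 'a': at 3
pos 14 'd': at 4  ** P2@[14:14]
pos 15 'b': at 5
pos 16 'c': at 6  ** P0@[11:16],P3@[12:16]
pos 17 'a': at 1 (fail-walked)
pos 18 'c': at 0 (fail-walked)
pos 19 'a': at 1
pos 20 'a': at 2
pos 21 'd': at 10  ** P2@[21:21]
pos 22 'b': at 11
pos 23 'c': at 12  ** P3@[19:23]
pos 24 'd': at 9 (fail-walked)  ** P2@[24:24]
pos 25 'a': at 1 (fail-walked)
pos 26 'd': at 9 (fail-walked)  ** P2@[26:26]
pos 27 'b': at 7 (fail-walked)
pos 28 'a': at 8  ** P1@[27:28]
pos 29 'd': at 9 (fail-walked)  ** P2@[29:29]
pos 30 'b': at 7 (fail-walked)
pos 31 'b': at 7 (fail-walked)
pos 32 'a': at 8  ** P1@[31:32]
pos 33 'a': at 2 (fail-walked)
pos 34 'd': at 10  ** P2@[34:34]
pos 35 'b': at 11
pos 36 'c': at 12  ** P3@[32:36]
pos 37 'b': at 7 (fail-walked)
pos 38 'b': at 7 (fail-walked)
pos 39 'a': at 8  ** P1@[38:39]
pos 40 'a': at 2 (fail-walked)
pos 41 'd': at 10  ** P2@[41:41]
pos 42 'a': at 1 (fail-walked)
pos 43 'a': at 2
pos 44 'a': at 3
pos 45 'd': at 4  ** P2@[45:45]
pos 46 'b': at 5

Result: [[0,2],[2,1],[5,1],[8,2],[10,0],[10,3],[14,2],[16,0],[16,3],[21,2],[23,3],[24,2],[26,2],[28,1],[29,2],[32,1],[34,2],[36,3],[39,1],[41,2],[45,2]]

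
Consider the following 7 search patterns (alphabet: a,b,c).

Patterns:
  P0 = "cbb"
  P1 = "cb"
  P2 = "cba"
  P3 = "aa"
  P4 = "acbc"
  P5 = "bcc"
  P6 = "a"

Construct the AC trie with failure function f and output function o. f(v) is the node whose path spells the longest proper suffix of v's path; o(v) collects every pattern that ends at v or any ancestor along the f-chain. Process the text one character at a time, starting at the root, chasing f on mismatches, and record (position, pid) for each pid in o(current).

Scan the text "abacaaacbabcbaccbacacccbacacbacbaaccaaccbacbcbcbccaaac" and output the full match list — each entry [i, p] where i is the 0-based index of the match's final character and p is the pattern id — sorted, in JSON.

Build automaton:
Trie nodes:
  n0 'ε': a→5 b→10 c→1
  n1 'c': b→2
  n2 'cb': a→4 b→3  ←P1
  n3 'cbb': ·  ←P0
  n4 'cba': ·  ←P2
  n5 'a': a→6 c→7  ←P6
  n6 'aa': ·  ←P3
  n7 'ac': b→8
  n8 'acb': c→9
  n9 'acbc': ·  ←P4
  n10 'b': c→11
  n11 'bc': c→12
  n12 'bcc': ·  ←P5

BFS fail/out derivation:
  n1('c'): parent n0 fail=0; on 'c' 0 → fail=0;  out ∅∪∅=∅
  n5('a'): parent n0 fail=0; on 'a' 0 → fail=0;  out {6}∪∅={6}
  n10('b'): parent n0 fail=0; on 'b' 0 → fail=0;  out ∅∪∅=∅
  n2('cb'): parent n1 fail=0; on 'b' 0 → fail=10;  out {1}∪∅={1}
  n6('aa'): parent n5 fail=0; on 'a' 0 → fail=5;  out {3}∪{6}={3,6}
  n7('ac'): parent n5 fail=0; on 'c' 0 → fail=1;  out ∅∪∅=∅
  n11('bc'): parent n10 fail=0; on 'c' 0 → fail=1;  out ∅∪∅=∅
  n3('cbb'): parent n2 fail=10; on 'b' 10→0 → fail=10;  out {0}∪∅={0}
  n4('cba'): parent n2 fail=10; on 'a' 10→0 → fail=5;  out {2}∪{6}={2,6}
  n8('acb'): parent n7 fail=1; on 'b' 1 → fail=2;  out ∅∪{1}={1}
  n12('bcc'): parent n11 fail=1; on 'c' 1→0 → fail=1;  out {5}∪∅={5}
  n9('acbc'): parent n8 fail=2; on 'c' 2→10 → fail=11;  out {4}∪∅={4}

Text stream:
i=0 'a': node 0→5  ** P6@[0:0]
i=1 'b': node 5→10 ·f
i=2 'a': node 10→5 ·f  ** P6@[2:2]
i=3 'c': node 5→7
i=4 'a': node 7→5 ·f  ** P6@[4:4]
i=5 'a': node 5→6  ** P3@[4:5],P6@[5:5]
i=6 'a': node 6→6 ·f  ** P3@[5:6],P6@[6:6]
i=7 'c': node 6→7 ·f
i=8 'b': node 7→8  ** P1@[7:8]
i=9 'a': node 8→4 ·f  ** P2@[7:9],P6@[9:9]
i=10 'b': node 4→10 ·f
i=11 'c': node 10→11
i=12 'b': node 11→2 ·f  ** P1@[11:12]
i=13 'a': node 2→4  ** P2@[11:13],P6@[13:13]
i=14 'c': node 4→7 ·f
i=15 'c': node 7→1 ·f
i=16 'b': node 1→2  ** P1@[15:16]
i=17 'a': node 2→4  ** P2@[15:17],P6@[17:17]
i=18 'c': node 4→7 ·f
i=19 'a': node 7→5 ·f  ** P6@[19:19]
i=20 'c': node 5→7
i=21 'c': node 7→1 ·f
i=22 'c': node 1→1 ·f
i=23 'b': node 1→2  ** P1@[22:23]
i=24 'a': node 2→4  ** P2@[22:24],P6@[24:24]
i=25 'c': node 4→7 ·f
i=26 'a': node 7→5 ·f  ** P6@[26:26]
i=27 'c': node 5→7
i=28 'b': node 7→8  ** P1@[27:28]
i=29 'a': node 8→4 ·f  ** P2@[27:29],P6@[29:29]
i=30 'c': node 4→7 ·f
i=31 'b': node 7→8  ** P1@[30:31]
i=32 'a': node 8→4 ·f  ** P2@[30:32],P6@[32:32]
i=33 'a': node 4→6 ·f  ** P3@[32:33],P6@[33:33]
i=34 'c': node 6→7 ·f
i=35 'c': node 7→1 ·f
i=36 'a': node 1→5 ·f  ** P6@[36:36]
i=37 'a': node 5→6  ** P3@[36:37],P6@[37:37]
i=38 'c': node 6→7 ·f
i=39 'c': node 7→1 ·f
i=40 'b': node 1→2  ** P1@[39:40]
i=41 'a': node 2→4  ** P2@[39:41],P6@[41:41]
i=42 'c': node 4→7 ·f
i=43 'b': node 7→8  ** P1@[42:43]
i=44 'c': node 8→9  ** P4@[41:44]
i=45 'b': node 9→2 ·f  ** P1@[44:45]
i=46 'c': node 2→11 ·f
i=47 'b': node 11→2 ·f  ** P1@[46:47]
i=48 'c': node 2→11 ·f
i=49 'c': node 11→12  ** P5@[47:49]
i=50 'a': node 12→5 ·f  ** P6@[50:50]
i=51 'a': node 5→6  ** P3@[50:51],P6@[51:51]
i=52 'a': node 6→6 ·f  ** P3@[51:52],P6@[52:52]
i=53 'c': node 6→7 ·f

Matches: [[0,6],[2,6],[4,6],[5,3],[5,6],[6,3],[6,6],[8,1],[9,2],[9,6],[12,1],[13,2],[13,6],[16,1],[17,2],[17,6],[19,6],[23,1],[24,2],[24,6],[26,6],[28,1],[29,2],[29,6],[31,1],[32,2],[32,6],[33,3],[33,6],[36,6],[37,3],[37,6],[40,1],[41,2],[41,6],[43,1],[44,4],[45,1],[47,1],[49,5],[50,6],[51,3],[51,6],[52,3],[52,6]]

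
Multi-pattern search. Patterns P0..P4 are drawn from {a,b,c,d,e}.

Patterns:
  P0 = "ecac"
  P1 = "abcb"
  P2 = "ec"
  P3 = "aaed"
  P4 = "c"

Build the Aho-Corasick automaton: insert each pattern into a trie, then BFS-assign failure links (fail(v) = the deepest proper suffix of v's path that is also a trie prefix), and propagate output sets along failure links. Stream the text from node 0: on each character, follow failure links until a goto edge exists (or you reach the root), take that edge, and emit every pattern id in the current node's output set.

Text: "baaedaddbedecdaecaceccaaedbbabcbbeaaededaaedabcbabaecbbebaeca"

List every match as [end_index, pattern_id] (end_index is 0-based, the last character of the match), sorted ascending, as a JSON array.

Build:
Trie nodes:
  n0 'ε': a→5 c→12 e→1
  n1 'e': c→2
  n2 'ec': a→3  [P2 ends]
  n3 'eca': c→4
  n4 'ecac': ·  [P0 ends]
  n5 'a': a→9 b→6
  n6 'ab': c→7
  n7 'abc': b→8
  n8 'abcb': ·  [P1 ends]
  n9 'aa': e→10
  n10 'aae': d→11
  n11 'aaed': ·  [P3 ends]
  n12 'c': ·  [P4 ends]

BFS fail/out derivation:
  n1('e'): parent n0 fail=0; on 'e' 0 → fail=0;  out ∅∪∅=∅
  n5('a'): parent n0 fail=0; on 'a' 0 → fail=0;  out ∅∪∅=∅
  n12('c'): parent n0 fail=0; on 'c' 0 → fail=0;  out {4}∪∅={4}
  n2('ec'): parent n1 fail=0; on 'c' 0 → fail=12;  out {2}∪{4}={2,4}
  n6('ab'): parent n5 fail=0; on 'b' 0 → fail=0;  out ∅∪∅=∅
  n9('aa'): parent n5 fail=0; on 'a' 0 → fail=5;  out ∅∪∅=∅
  n3('eca'): parent n2 fail=12; on 'a' 12→0 → fail=5;  out ∅∪∅=∅
  n7('abc'): parent n6 fail=0; on 'c' 0 → fail=12;  out ∅∪{4}={4}
  n10('aae'): parent n9 fail=5; on 'e' 5→0 → fail=1;  out ∅∪∅=∅
  n4('ecac'): parent n3 fail=5; on 'c' 5→0 → fail=12;  out {0}∪{4}={0,4}
  n8('abcb'): parent n7 fail=12; on 'b' 12→0 → fail=0;  out {1}∪∅={1}
  n11('aaed'): parent n10 fail=1; on 'd' 1→0 → fail=0;  out {3}∪∅={3}

Text stream:
[0] read 'b'  n0⇒n0
[1] read 'a'  n0⇒n5
[2] read 'a'  n5⇒n9
[3] read 'e'  n9⇒n10
[4] read 'd'  n10⇒n11  → match P3@[1:4]
[5] read 'a'  n11⇒n5 ·f
[6] read 'd'  n5⇒n0 ·f
[7] read 'd'  n0⇒n0
[8] read 'b'  n0⇒n0
[9] read 'e'  n0⇒n1
[10] read 'd'  n1⇒n0 ·f
[11] read 'e'  n0⇒n1
[12] read 'c'  n1⇒n2  → match P2@[11:12],P4@[12:12]
[13] read 'd'  n2⇒n0 ·f
[14] read 'a'  n0⇒n5
[15] read 'e'  n5⇒n1 ·f
[16] read 'c'  n1⇒n2  → match P2@[15:16],P4@[16:16]
[17] read 'a'  n2⇒n3
[18] read 'c'  n3⇒n4  → match P0@[15:18],P4@[18:18]
[19] read 'e'  n4⇒n1 ·f
[20] read 'c'  n1⇒n2  → match P2@[19:20],P4@[20:20]
[21] read 'c'  n2⇒n12 ·f  → match P4@[21:21]
[22] read 'a'  n12⇒n5 ·f
[23] read 'a'  n5⇒n9
[24] read 'e'  n9⇒n10
[25] read 'd'  n10⇒n11  → match P3@[22:25]
[26] read 'b'  n11⇒n0 ·f
[27] read 'b'  n0⇒n0
[28] read 'a'  n0⇒n5
[29] read 'b'  n5⇒n6
[30] read 'c'  n6⇒n7  → match P4@[30:30]
[31] read 'b'  n7⇒n8  → match P1@[28:31]
[32] read 'b'  n8⇒n0 ·f
[33] read 'e'  n0⇒n1
[34] read 'a'  n1⇒n5 ·f
[35] read 'a'  n5⇒n9
[36] read 'e'  n9⇒n10
[37] read 'd'  n10⇒n11  → match P3@[34:37]
[38] read 'e'  n11⇒n1 ·f
[39] read 'd'  n1⇒n0 ·f
[40] read 'a'  n0⇒n5
[41] read 'a'  n5⇒n9
[42] read 'e'  n9⇒n10
[43] read 'd'  n10⇒n11  → match P3@[40:43]
[44] read 'a'  n11⇒n5 ·f
[45] read 'b'  n5⇒n6
[46] read 'c'  n6⇒n7  → match P4@[46:46]
[47] read 'b'  n7⇒n8  → match P1@[44:47]
[48] read 'a'  n8⇒n5 ·f
[49] read 'b'  n5⇒n6
[50] read 'a'  n6⇒n5 ·f
[51] read 'e'  n5⇒n1 ·f
[52] read 'c'  n1⇒n2  → match P2@[51:52],P4@[52:52]
[53] read 'b'  n2⇒n0 ·f
[54] read 'b'  n0⇒n0
[55] read 'e'  n0⇒n1
[56] read 'b'  n1⇒n0 ·f
[57] read 'a'  n0⇒n5
[58] read 'e'  n5⇒n1 ·f
[59] read 'c'  n1⇒n2  → match P2@[58:59],P4@[59:59]
[60] read 'a'  n2⇒n3

All matches (sorted): [[4,3],[12,2],[12,4],[16,2],[16,4],[18,0],[18,4],[20,2],[20,4],[21,4],[25,3],[30,4],[31,1],[37,3],[43,3],[46,4],[47,1],[52,2],[52,4],[59,2],[59,4]]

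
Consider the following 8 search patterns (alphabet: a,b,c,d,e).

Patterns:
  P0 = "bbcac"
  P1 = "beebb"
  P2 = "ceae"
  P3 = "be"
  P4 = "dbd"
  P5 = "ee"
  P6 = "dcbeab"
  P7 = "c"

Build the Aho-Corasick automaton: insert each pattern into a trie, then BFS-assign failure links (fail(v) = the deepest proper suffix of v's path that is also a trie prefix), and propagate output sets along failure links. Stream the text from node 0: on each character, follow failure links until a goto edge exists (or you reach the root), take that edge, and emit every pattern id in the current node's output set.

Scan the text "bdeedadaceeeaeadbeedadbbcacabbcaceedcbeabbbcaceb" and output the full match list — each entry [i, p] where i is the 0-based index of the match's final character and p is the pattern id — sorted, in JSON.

Build automaton:
Trie (insert patterns):
  n0 'ε': b→1 c→10 d→14 e→17
  n1 'b': b→2 e→6
  n2 'bb': c→3
  n3 'bbc': a→4
  n4 'bbca': c→5
  n5 'bbcac': ·  ←P0
  n6 'be': e→7  ←P3
  n7 'bee': b→8
  n8 'beeb': b→9
  n9 'beebb': ·  ←P1
  n10 'c': e→11  ←P7
  n11 'ce': a→12
  n12 'cea': e→13
  n13 'ceae': ·  ←P2
  n14 'd': b→15 c→19
  n15 'db': d→16
  n16 'dbd': ·  ←P4
  n17 'e': e→18
  n18 'ee': ·  ←P5
  n19 'dc': b→20
  n20 'dcb': e→21
  n21 'dcbe': a→22
  n22 'dcbea': b→23
  n23 'dcbeab': ·  ←P6

BFS fail/out derivation:
  n1('b'): parent n0 fail=0; on 'b' 0 → fail=0;  out ∅∪∅=∅
  n10('c'): parent n0 fail=0; on 'c' 0 → fail=0;  out {7}∪∅={7}
  n14('d'): parent n0 fail=0; on 'd' 0 → fail=0;  out ∅∪∅=∅
  n17('e'): parent n0 fail=0; on 'e' 0 → fail=0;  out ∅∪∅=∅
  n2('bb'): parent n1 fail=0; on 'b' 0 → fail=1;  out ∅∪∅=∅
  n6('be'): parent n1 fail=0; on 'e' 0 → fail=17;  out {3}∪∅={3}
  n11('ce'): parent n10 fail=0; on 'e' 0 → fail=17;  out ∅∪∅=∅
  n15('db'): parent n14 fail=0; on 'b' 0 → fail=1;  out ∅∪∅=∅
  n18('ee'): parent n17 fail=0; on 'e' 0 → fail=17;  out {5}∪∅={5}
  n19('dc'): parent n14 fail=0; on 'c' 0 → fail=10;  out ∅∪{7}={7}
  n3('bbc'): parent n2 fail=1; on 'c' 1→0 → fail=10;  out ∅∪{7}={7}
  n7('bee'): parent n6 fail=17; on 'e' 17 → fail=18;  out ∅∪{5}={5}
  n12('cea'): parent n11 fail=17; on 'a' 17→0 → fail=0;  out ∅∪∅=∅
  n16('dbd'): parent n15 fail=1; on 'd' 1→0 → fail=14;  out {4}∪∅={4}
  n20('dcb'): parent n19 fail=10; on 'b' 10→0 → fail=1;  out ∅∪∅=∅
  n4('bbca'): parent n3 fail=10; on 'a' 10→0 → fail=0;  out ∅∪∅=∅
  n8('beeb'): parent n7 fail=18; on 'b' 18→17→0 → fail=1;  out ∅∪∅=∅
  n13('ceae'): parent n12 fail=0; on 'e' 0 → fail=17;  out {2}∪∅={2}
  n21('dcbe'): parent n20 fail=1; on 'e' 1 → fail=6;  out ∅∪{3}={3}
  n5('bbcac'): parent n4 fail=0; on 'c' 0 → fail=10;  out {0}∪{7}={0,7}
  n9('beebb'): parent n8 fail=1; on 'b' 1 → fail=2;  out {1}∪∅={1}
  n22('dcbea'): parent n21 fail=6; on 'a' 6→17→0 → fail=0;  out ∅∪∅=∅
  n23('dcbeab'): parent n22 fail=0; on 'b' 0 → fail=1;  out {6}∪∅={6}

Text stream:
i=0 'b': node 0→1
i=1 'd': node 1→14 ·f
i=2 'e': node 14→17 ·f
i=3 'e': node 17→18  → match P5@[2:3]
i=4 'd': node 18→14 ·f
i=5 'a': node 14→0 ·f
i=6 'd': node 0→14
i=7 'a': node 14→0 ·f
i=8 'c': node 0→10  → match P7@[8:8]
i=9 'e': node 10→11
i=10 'e': node 11→18 ·f  → match P5@[9:10]
i=11 'e': node 18→18 ·f  → match P5@[10:11]
i=12 'a': node 18→0 ·f
i=13 'e': node 0→17
i=14 'a': node 17→0 ·f
i=15 'd': node 0→14
i=16 'b': node 14→15
i=17 'e': node 15→6 ·f  → match P3@[16:17]
i=18 'e': node 6→7  → match P5@[17:18]
i=19 'd': node 7→14 ·f
i=20 'a': node 14→0 ·f
i=21 'd': node 0→14
i=22 'b': node 14→15
i=23 'b': node 15→2 ·f
i=24 'c': node 2→3  → match P7@[24:24]
i=25 'a': node 3→4
i=26 'c': node 4→5  → match P0@[22:26],P7@[26:26]
i=27 'a': node 5→0 ·f
i=28 'b': node 0→1
i=29 'b': node 1→2
i=30 'c': node 2→3  → match P7@[30:30]
i=31 'a': node 3→4
i=32 'c': node 4→5  → match P0@[28:32],P7@[32:32]
i=33 'e': node 5→11 ·f
i=34 'e': node 11→18 ·f  → match P5@[33:34]
i=35 'd': node 18→14 ·f
i=36 'c': node 14→19  → match P7@[36:36]
i=37 'b': node 19→20
i=38 'e': node 20→21  → match P3@[37:38]
i=39 'a': node 21→22
i=40 'b': node 22→23  → match P6@[35:40]
i=41 'b': node 23→2 ·f
i=42 'b': node 2→2 ·f
i=43 'c': node 2→3  → match P7@[43:43]
i=44 'a': node 3→4
i=45 'c': node 4→5  → match P0@[41:45],P7@[45:45]
i=46 'e': node 5→11 ·f
i=47 'b': node 11→1 ·f

All matches (sorted): [[3,5],[8,7],[10,5],[11,5],[17,3],[18,5],[24,7],[26,0],[26,7],[30,7],[32,0],[32,7],[34,5],[36,7],[38,3],[40,6],[43,7],[45,0],[45,7]]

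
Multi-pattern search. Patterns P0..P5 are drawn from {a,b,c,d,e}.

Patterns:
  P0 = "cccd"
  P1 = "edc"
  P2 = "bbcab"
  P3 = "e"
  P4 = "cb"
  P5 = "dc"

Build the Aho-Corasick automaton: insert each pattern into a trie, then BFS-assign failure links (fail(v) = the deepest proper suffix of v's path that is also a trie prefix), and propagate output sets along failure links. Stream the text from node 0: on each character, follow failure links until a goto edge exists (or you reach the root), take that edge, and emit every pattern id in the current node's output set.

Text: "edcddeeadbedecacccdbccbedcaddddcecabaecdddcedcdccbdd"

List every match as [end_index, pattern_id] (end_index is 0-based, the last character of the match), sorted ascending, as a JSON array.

Construct AC machine:
Trie nodes:
  0='ε' goto b→8 c→1 d→14 e→5
  1='c' goto b→13 c→2
  2='cc' goto c→3
  3='ccc' goto d→4
  4='cccd' goto ·  ←P0
  5='e' goto d→6  ←P3
  6='ed' goto c→7
  7='edc' goto ·  ←P1
  8='b' goto b→9
  9='bb' goto c→10
  10='bbc' goto a→11
  11='bbca' goto b→12
  12='bbcab' goto ·  ←P2
  13='cb' goto ·  ←P4
  14='d' goto c→15
  15='dc' goto ·  ←P5

BFS fail/out derivation:
  n1('c'): parent n0 fail=0; on 'c' 0 → fail=0;  out ∅∪∅=∅
  n5('e'): parent n0 fail=0; on 'e' 0 → fail=0;  out {3}∪∅={3}
  n8('b'): parent n0 fail=0; on 'b' 0 → fail=0;  out ∅∪∅=∅
  n14('d'): parent n0 fail=0; on 'd' 0 → fail=0;  out ∅∪∅=∅
  n2('cc'): parent n1 fail=0; on 'c' 0 → fail=1;  out ∅∪∅=∅
  n6('ed'): parent n5 fail=0; on 'd' 0 → fail=14;  out ∅∪∅=∅
  n9('bb'): parent n8 fail=0; on 'b' 0 → fail=8;  out ∅∪∅=∅
  n13('cb'): parent n1 fail=0; on 'b' 0 → fail=8;  out {4}∪∅={4}
  n15('dc'): parent n14 fail=0; on 'c' 0 → fail=1;  out {5}∪∅={5}
  n3('ccc'): parent n2 fail=1; on 'c' 1 → fail=2;  out ∅∪∅=∅
  n7('edc'): parent n6 fail=14; on 'c' 14 → fail=15;  out {1}∪{5}={1,5}
  n10('bbc'): parent n9 fail=8; on 'c' 8→0 → fail=1;  out ∅∪∅=∅
  n4('cccd'): parent n3 fail=2; on 'd' 2→1→0 → fail=14;  out {0}∪∅={0}
  n11('bbca'): parent n10 fail=1; on 'a' 1→0 → fail=0;  out ∅∪∅=∅
  n12('bbcab'): parent n11 fail=0; on 'b' 0 → fail=8;  out {2}∪∅={2}

Scan:
i=0 'e': node 0→5  emit P3@[0:0]
i=1 'd': node 5→6
i=2 'c': node 6→7  emit P1@[0:2],P5@[1:2]
i=3 'd': node 7→14 (fail-walked)
i=4 'd': node 14→14 (fail-walked)
i=5 'e': node 14→5 (fail-walked)  emit P3@[5:5]
i=6 'e': node 5→5 (fail-walked)  emit P3@[6:6]
i=7 'a': node 5→0 (fail-walked)
i=8 'd': node 0→14
i=9 'b': node 14→8 (fail-walked)
i=10 'e': node 8→5 (fail-walked)  emit P3@[10:10]
i=11 'd': node 5→6
i=12 'e': node 6→5 (fail-walked)  emit P3@[12:12]
i=13 'c': node 5→1 (fail-walked)
i=14 'a': node 1→0 (fail-walked)
i=15 'c': node 0→1
i=16 'c': node 1→2
i=17 'c': node 2→3
i=18 'd': node 3→4  emit P0@[15:18]
i=19 'b': node 4→8 (fail-walked)
i=20 'c': node 8→1 (fail-walked)
i=21 'c': node 1→2
i=22 'b': node 2→13 (fail-walked)  emit P4@[21:22]
i=23 'e': node 13→5 (fail-walked)  emit P3@[23:23]
i=24 'd': node 5→6
i=25 'c': node 6→7  emit P1@[23:25],P5@[24:25]
i=26 'a': node 7→0 (fail-walked)
i=27 'd': node 0→14
i=28 'd': node 14→14 (fail-walked)
i=29 'd': node 14→14 (fail-walked)
i=30 'd': node 14→14 (fail-walked)
i=31 'c': node 14→15  emit P5@[30:31]
i=32 'e': node 15→5 (fail-walked)  emit P3@[32:32]
i=33 'c': node 5→1 (fail-walked)
i=34 'a': node 1→0 (fail-walked)
i=35 'b': node 0→8
i=36 'a': node 8→0 (fail-walked)
i=37 'e': node 0→5  emit P3@[37:37]
i=38 'c': node 5→1 (fail-walked)
i=39 'd': node 1→14 (fail-walked)
i=40 'd': node 14→14 (fail-walked)
i=41 'd': node 14→14 (fail-walked)
i=42 'c': node 14→15  emit P5@[41:42]
i=43 'e': node 15→5 (fail-walked)  emit P3@[43:43]
i=44 'd': node 5→6
i=45 'c': node 6→7  emit P1@[43:45],P5@[44:45]
i=46 'd': node 7→14 (fail-walked)
i=47 'c': node 14→15  emit P5@[46:47]
i=48 'c': node 15→2 (fail-walked)
i=49 'b': node 2→13 (fail-walked)  emit P4@[48:49]
i=50 'd': node 13→14 (fail-walked)
i=51 'd': node 14→14 (fail-walked)

Result: [[0,3],[2,1],[2,5],[5,3],[6,3],[10,3],[12,3],[18,0],[22,4],[23,3],[25,1],[25,5],[31,5],[32,3],[37,3],[42,5],[43,3],[45,1],[45,5],[47,5],[49,4]]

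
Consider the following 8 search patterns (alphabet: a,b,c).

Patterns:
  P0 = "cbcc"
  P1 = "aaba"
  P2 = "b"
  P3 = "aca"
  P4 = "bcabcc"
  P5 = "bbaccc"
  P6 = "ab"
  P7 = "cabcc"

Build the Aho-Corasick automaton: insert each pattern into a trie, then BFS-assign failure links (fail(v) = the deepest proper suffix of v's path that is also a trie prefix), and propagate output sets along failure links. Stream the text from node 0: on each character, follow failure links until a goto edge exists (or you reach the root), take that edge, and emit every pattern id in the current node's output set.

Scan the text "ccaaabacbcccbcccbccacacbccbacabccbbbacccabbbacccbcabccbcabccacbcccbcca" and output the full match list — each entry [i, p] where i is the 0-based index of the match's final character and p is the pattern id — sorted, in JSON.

Build:
Trie nodes:
  n0 'ε': a→5 b→9 c→1
  n1 'c': a→23 b→2
  n2 'cb': c→3
  n3 'cbc': c→4
  n4 'cbcc': ·  ←P0
  n5 'a': a→6 b→22 c→10
  n6 'aa': b→7
  n7 'aab': a→8
  n8 'aaba': ·  ←P1
  n9 'b': b→17 c→12  ←P2
  n10 'ac': a→11
  n11 'aca': ·  ←P3
  n12 'bc': a→13
  n13 'bca': b→14
  n14 'bcab': c→15
  n15 'bcabc': c→16
  n16 'bcabcc': ·  ←P4
  n17 'bb': a→18
  n18 'bba': c→19
  n19 'bbac': c→20
  n20 'bbacc': c→21
  n21 'bbaccc': ·  ←P5
  n22 'ab': ·  ←P6
  n23 'ca': b→24
  n24 'cab': c→25
  n25 'cabc': c→26
  n26 'cabcc': ·  ←P7

Failure links (BFS by depth):
  fail(1) 'c': from fail(0)=0 chase 'c': 0 ⇒ 0;  out=∅∪out(0)=∅
  fail(5) 'a': from fail(0)=0 chase 'a': 0 ⇒ 0;  out=∅∪out(0)=∅
  fail(9) 'b': from fail(0)=0 chase 'b': 0 ⇒ 0;  out={2}∪out(0)={2}
  fail(2) 'cb': from fail(1)=0 chase 'b': 0 ⇒ 9;  out=∅∪out(9)={2}
  fail(6) 'aa': from fail(5)=0 chase 'a': 0 ⇒ 5;  out=∅∪out(5)=∅
  fail(10) 'ac': from fail(5)=0 chase 'c': 0 ⇒ 1;  out=∅∪out(1)=∅
  fail(12) 'bc': from fail(9)=0 chase 'c': 0 ⇒ 1;  out=∅∪out(1)=∅
  fail(17) 'bb': from fail(9)=0 chase 'b': 0 ⇒ 9;  out=∅∪out(9)={2}
  fail(22) 'ab': from fail(5)=0 chase 'b': 0 ⇒ 9;  out={6}∪out(9)={2,6}
  fail(23) 'ca': from fail(1)=0 chase 'a': 0 ⇒ 5;  out=∅∪out(5)=∅
  fail(3) 'cbc': from fail(2)=9 chase 'c': 9 ⇒ 12;  out=∅∪out(12)=∅
  fail(7) 'aab': from fail(6)=5 chase 'b': 5 ⇒ 22;  out=∅∪out(22)={2,6}
  fail(11) 'aca': from fail(10)=1 chase 'a': 1 ⇒ 23;  out={3}∪out(23)={3}
  fail(13) 'bca': from fail(12)=1 chase 'a': 1 ⇒ 23;  out=∅∪out(23)=∅
  fail(18) 'bba': from fail(17)=9 chase 'a': 9→0 ⇒ 5;  out=∅∪out(5)=∅
  fail(24) 'cab': from fail(23)=5 chase 'b': 5 ⇒ 22;  out=∅∪out(22)={2,6}
  fail(4) 'cbcc': from fail(3)=12 chase 'c': 12→1→0 ⇒ 1;  out={0}∪out(1)={0}
  fail(8) 'aaba': from fail(7)=22 chase 'a': 22→9→0 ⇒ 5;  out={1}∪out(5)={1}
  fail(14) 'bcab': from fail(13)=23 chase 'b': 23 ⇒ 24;  out=∅∪out(24)={2,6}
  fail(19) 'bbac': from fail(18)=5 chase 'c': 5 ⇒ 10;  out=∅∪out(10)=∅
  fail(25) 'cabc': from fail(24)=22 chase 'c': 22→9 ⇒ 12;  out=∅∪out(12)=∅
  fail(15) 'bcabc': from fail(14)=24 chase 'c': 24 ⇒ 25;  out=∅∪out(25)=∅
  fail(20) 'bbacc': from fail(19)=10 chase 'c': 10→1→0 ⇒ 1;  out=∅∪out(1)=∅
  fail(26) 'cabcc': from fail(25)=12 chase 'c': 12→1→0 ⇒ 1;  out={7}∪out(1)={7}
  fail(16) 'bcabcc': from fail(15)=25 chase 'c': 25 ⇒ 26;  out={4}∪out(26)={4,7}
  fail(21) 'bbaccc': from fail(20)=1 chase 'c': 1→0 ⇒ 1;  out={5}∪out(1)={5}

Scan:
[0] read 'c'  n0⇒n1
[1] read 'c'  n1⇒n1 (via fail)
[2] read 'a'  n1⇒n23
[3] read 'a'  n23⇒n6 (via fail)
[4] read 'a'  n6⇒n6 (via fail)
[5] read 'b'  n6⇒n7  → match P2@[5:5],P6@[4:5]
[6] read 'a'  n7⇒n8  → match P1@[3:6]
[7] read 'c'  n8⇒n10 (via fail)
[8] read 'b'  n10⇒n2 (via fail)  → match P2@[8:8]
[9] read 'c'  n2⇒n3
[10] read 'c'  n3⇒n4  → match P0@[7:10]
[11] read 'c'  n4⇒n1 (via fail)
[12] read 'b'  n1⇒n2  → match P2@[12:12]
[13] read 'c'  n2⇒n3
[14] read 'c'  n3⇒n4  → match P0@[11:14]
[15] read 'c'  n4⇒n1 (via fail)
[16] read 'b'  n1⇒n2  → match P2@[16:16]
[17] read 'c'  n2⇒n3
[18] read 'c'  n3⇒n4  → match P0@[15:18]
[19] read 'a'  n4⇒n23 (via fail)
[20] read 'c'  n23⇒n10 (via fail)
[21] read 'a'  n10⇒n11  → match P3@[19:21]
[22] read 'c'  n11⇒n10 (via fail)
[23] read 'b'  n10⇒n2 (via fail)  → match P2@[23:23]
[24] read 'c'  n2⇒n3
[25] read 'c'  n3⇒n4  → match P0@[22:25]
[26] read 'b'  n4⇒n2 (via fail)  → match P2@[26:26]
[27] read 'a'  n2⇒n5 (via fail)
[28] read 'c'  n5⇒n10
[29] read 'a'  n10⇒n11  → match P3@[27:29]
[30] read 'b'  n11⇒n24 (via fail)  → match P2@[30:30],P6@[29:30]
[31] read 'c'  n24⇒n25
[32] read 'c'  n25⇒n26  → match P7@[28:32]
[33] read 'b'  n26⇒n2 (via fail)  → match P2@[33:33]
[34] read 'b'  n2⇒n17 (via fail)  → match P2@[34:34]
[35] read 'b'  n17⇒n17 (via fail)  → match P2@[35:35]
[36] read 'a'  n17⇒n18
[37] read 'c'  n18⇒n19
[38] read 'c'  n19⇒n20
[39] read 'c'  n20⇒n21  → match P5@[34:39]
[40] read 'a'  n21⇒n23 (via fail)
[41] read 'b'  n23⇒n24  → match P2@[41:41],P6@[40:41]
[42] read 'b'  n24⇒n17 (via fail)  → match P2@[42:42]
[43] read 'b'  n17⇒n17 (via fail)  → match P2@[43:43]
[44] read 'a'  n17⇒n18
[45] read 'c'  n18⇒n19
[46] read 'c'  n19⇒n20
[47] read 'c'  n20⇒n21  → match P5@[42:47]
[48] read 'b'  n21⇒n2 (via fail)  → match P2@[48:48]
[49] read 'c'  n2⇒n3
[50] read 'a'  n3⇒n13 (via fail)
[51] read 'b'  n13⇒n14  → match P2@[51:51],P6@[50:51]
[52] read 'c'  n14⇒n15
[53] read 'c'  n15⇒n16  → match P4@[48:53],P7@[49:53]
[54] read 'b'  n16⇒n2 (via fail)  → match P2@[54:54]
[55] read 'c'  n2⇒n3
[56] read 'a'  n3⇒n13 (via fail)
[57] read 'b'  n13⇒n14  → match P2@[57:57],P6@[56:57]
[58] read 'c'  n14⇒n15
[59] read 'c'  n15⇒n16  → match P4@[54:59],P7@[55:59]
[60] read 'a'  n16⇒n23 (via fail)
[61] read 'c'  n23⇒n10 (via fail)
[62] read 'b'  n10⇒n2 (via fail)  → match P2@[62:62]
[63] read 'c'  n2⇒n3
[64] read 'c'  n3⇒n4  → match P0@[61:64]
[65] read 'c'  n4⇒n1 (via fail)
[66] read 'b'  n1⇒n2  → match P2@[66:66]
[67] read 'c'  n2⇒n3
[68] read 'c'  n3⇒n4  → match P0@[65:68]
[69] read 'a'  n4⇒n23 (via fail)

Matches: [[5,2],[5,6],[6,1],[8,2],[10,0],[12,2],[14,0],[16,2],[18,0],[21,3],[23,2],[25,0],[26,2],[29,3],[30,2],[30,6],[32,7],[33,2],[34,2],[35,2],[39,5],[41,2],[41,6],[42,2],[43,2],[47,5],[48,2],[51,2],[51,6],[53,4],[53,7],[54,2],[57,2],[57,6],[59,4],[59,7],[62,2],[64,0],[66,2],[68,0]]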